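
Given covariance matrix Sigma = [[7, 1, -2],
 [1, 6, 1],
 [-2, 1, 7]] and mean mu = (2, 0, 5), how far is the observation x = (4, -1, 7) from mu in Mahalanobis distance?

Step 1 — centre the observation: (x - mu) = (2, -1, 2).

Step 2 — invert Sigma (cofactor / det for 3×3, or solve directly):
  Sigma^{-1} = [[0.1627, -0.0357, 0.0516],
 [-0.0357, 0.1786, -0.0357],
 [0.0516, -0.0357, 0.1627]].

Step 3 — form the quadratic (x - mu)^T · Sigma^{-1} · (x - mu):
  Sigma^{-1} · (x - mu) = (0.4643, -0.3214, 0.4643).
  (x - mu)^T · [Sigma^{-1} · (x - mu)] = (2)·(0.4643) + (-1)·(-0.3214) + (2)·(0.4643) = 2.1786.

Step 4 — take square root: d = √(2.1786) ≈ 1.476.

d(x, mu) = √(2.1786) ≈ 1.476


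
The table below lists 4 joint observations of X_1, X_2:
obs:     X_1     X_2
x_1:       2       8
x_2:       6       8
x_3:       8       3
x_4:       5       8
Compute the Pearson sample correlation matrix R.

Step 1 — column means:
  mean(X_1) = (2 + 6 + 8 + 5) / 4 = 21/4 = 5.25
  mean(X_2) = (8 + 8 + 3 + 8) / 4 = 27/4 = 6.75

Step 2 — sample variances and covariances s[i,j] = (1/(n-1)) · Σ_k (x_{k,i} - mean_i) · (x_{k,j} - mean_j), with n-1 = 3:
  s[X_1,X_1] = ((-3.25)·(-3.25) + (0.75)·(0.75) + (2.75)·(2.75) + (-0.25)·(-0.25)) / 3 = 18.75/3 = 6.25
  s[X_1,X_2] = ((-3.25)·(1.25) + (0.75)·(1.25) + (2.75)·(-3.75) + (-0.25)·(1.25)) / 3 = -13.75/3 = -4.5833
  s[X_2,X_2] = ((1.25)·(1.25) + (1.25)·(1.25) + (-3.75)·(-3.75) + (1.25)·(1.25)) / 3 = 18.75/3 = 6.25
  Sample standard deviations s_i = √(s[i,i]):
  s(X_1) = √(6.25) = 2.5
  s(X_2) = √(6.25) = 2.5

Step 3 — r_{ij} = s_{ij} / (s_i · s_j):
  r[X_1,X_1] = 1 (diagonal).
  r[X_1,X_2] = -4.5833 / (2.5 · 2.5) = -4.5833 / 6.25 = -0.7333
  r[X_2,X_2] = 1 (diagonal).

R is symmetric with unit diagonal. Assembling:

R = [[1, -0.7333],
 [-0.7333, 1]]


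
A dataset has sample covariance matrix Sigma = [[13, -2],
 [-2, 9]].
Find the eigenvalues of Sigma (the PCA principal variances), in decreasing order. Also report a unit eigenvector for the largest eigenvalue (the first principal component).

Step 1 — characteristic polynomial of 2×2 Sigma:
  det(Sigma - λI) = λ² - trace · λ + det = 0.
  trace = 13 + 9 = 22, det = 13·9 - (-2)² = 113.
Step 2 — discriminant:
  Δ = trace² - 4·det = 484 - 452 = 32.
Step 3 — eigenvalues:
  λ = (trace ± √Δ)/2 = (22 ± 5.6569)/2,
  λ_1 = 13.8284,  λ_2 = 8.1716.

Step 4 — unit eigenvector for λ_1: solve (Sigma - λ_1 I)v = 0. First row:
  (13 - 13.8284)·v_x + (-2)·v_y = 0, i.e. (-0.8284)·v_x + (-2)·v_y = 0,
  so v ∝ (b, λ_1 - a) = (-2, 0.8284); multiply by -1 so the first entry is positive: u = (2, -0.8284).
  ||u|| = √((2)² + (-0.8284)²) = √(4.6863) ≈ 2.1648,
  v_1 = u/||u|| ≈ (0.9239, -0.3827) (||v_1|| = 1).

λ_1 = 13.8284,  λ_2 = 8.1716;  v_1 ≈ (0.9239, -0.3827)


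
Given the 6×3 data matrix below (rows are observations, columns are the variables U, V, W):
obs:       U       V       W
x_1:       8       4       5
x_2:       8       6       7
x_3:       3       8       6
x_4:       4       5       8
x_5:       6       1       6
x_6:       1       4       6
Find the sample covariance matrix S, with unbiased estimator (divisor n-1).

Step 1 — column means:
  mean(U) = (8 + 8 + 3 + 4 + 6 + 1) / 6 = 30/6 = 5
  mean(V) = (4 + 6 + 8 + 5 + 1 + 4) / 6 = 28/6 = 4.6667
  mean(W) = (5 + 7 + 6 + 8 + 6 + 6) / 6 = 38/6 = 6.3333

Step 2 — sample covariance S[i,j] = (1/(n-1)) · Σ_k (x_{k,i} - mean_i) · (x_{k,j} - mean_j), with n-1 = 5.
  S[U,U] = ((3)·(3) + (3)·(3) + (-2)·(-2) + (-1)·(-1) + (1)·(1) + (-4)·(-4)) / 5 = 40/5 = 8
  S[U,V] = ((3)·(-0.6667) + (3)·(1.3333) + (-2)·(3.3333) + (-1)·(0.3333) + (1)·(-3.6667) + (-4)·(-0.6667)) / 5 = -6/5 = -1.2
  S[U,W] = ((3)·(-1.3333) + (3)·(0.6667) + (-2)·(-0.3333) + (-1)·(1.6667) + (1)·(-0.3333) + (-4)·(-0.3333)) / 5 = -2/5 = -0.4
  S[V,V] = ((-0.6667)·(-0.6667) + (1.3333)·(1.3333) + (3.3333)·(3.3333) + (0.3333)·(0.3333) + (-3.6667)·(-3.6667) + (-0.6667)·(-0.6667)) / 5 = 27.3333/5 = 5.4667
  S[V,W] = ((-0.6667)·(-1.3333) + (1.3333)·(0.6667) + (3.3333)·(-0.3333) + (0.3333)·(1.6667) + (-3.6667)·(-0.3333) + (-0.6667)·(-0.3333)) / 5 = 2.6667/5 = 0.5333
  S[W,W] = ((-1.3333)·(-1.3333) + (0.6667)·(0.6667) + (-0.3333)·(-0.3333) + (1.6667)·(1.6667) + (-0.3333)·(-0.3333) + (-0.3333)·(-0.3333)) / 5 = 5.3333/5 = 1.0667

S is symmetric (S[j,i] = S[i,j]). Assembling:

S = [[8, -1.2, -0.4],
 [-1.2, 5.4667, 0.5333],
 [-0.4, 0.5333, 1.0667]]


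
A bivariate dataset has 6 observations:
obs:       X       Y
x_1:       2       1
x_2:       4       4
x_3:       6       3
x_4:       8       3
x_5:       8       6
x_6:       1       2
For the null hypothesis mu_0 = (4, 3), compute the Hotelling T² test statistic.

Step 1 — sample mean vector:
  mean(X) = (2 + 4 + 6 + 8 + 8 + 1) / 6 = 29/6 = 4.8333
  mean(Y) = (1 + 4 + 3 + 3 + 6 + 2) / 6 = 19/6 = 3.1667
  x̄ = (4.8333, 3.1667),  deviation x̄ - mu_0 = (4.8333, 3.1667) - (4, 3) = (0.8333, 0.1667).

Step 2 — sample covariance matrix, S[i,j] = (1/(n-1)) · Σ_k (x_{k,i} - mean_i) · (x_{k,j} - mean_j), divisor n-1 = 5:
  S[X,X] = ((-2.8333)·(-2.8333) + (-0.8333)·(-0.8333) + (1.1667)·(1.1667) + (3.1667)·(3.1667) + (3.1667)·(3.1667) + (-3.8333)·(-3.8333)) / 5 = 44.8333/5 = 8.9667
  S[X,Y] = ((-2.8333)·(-2.1667) + (-0.8333)·(0.8333) + (1.1667)·(-0.1667) + (3.1667)·(-0.1667) + (3.1667)·(2.8333) + (-3.8333)·(-1.1667)) / 5 = 18.1667/5 = 3.6333
  S[Y,Y] = ((-2.1667)·(-2.1667) + (0.8333)·(0.8333) + (-0.1667)·(-0.1667) + (-0.1667)·(-0.1667) + (2.8333)·(2.8333) + (-1.1667)·(-1.1667)) / 5 = 14.8333/5 = 2.9667
  S = [[8.9667, 3.6333],
 [3.6333, 2.9667]].

Step 3 — invert S. det(S) = 8.9667·2.9667 - (3.6333)² = 13.4.
  S^{-1} = (1/det) · [[d, -b], [-b, a]] = [[0.2214, -0.2711],
 [-0.2711, 0.6692]].

Step 4 — quadratic form (x̄ - mu_0)^T · S^{-1} · (x̄ - mu_0):
  S^{-1} · (x̄ - mu_0) = (0.1393, -0.1144),
  (x̄ - mu_0)^T · [...] = (0.8333)·(0.1393) + (0.1667)·(-0.1144) = 0.097.

Step 5 — scale by n: T² = 6 · 0.097 = 0.5821.

T² ≈ 0.5821


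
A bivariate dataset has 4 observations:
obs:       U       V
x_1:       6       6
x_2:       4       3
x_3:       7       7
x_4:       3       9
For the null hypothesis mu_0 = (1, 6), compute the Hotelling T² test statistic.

Step 1 — sample mean vector:
  mean(U) = (6 + 4 + 7 + 3) / 4 = 20/4 = 5
  mean(V) = (6 + 3 + 7 + 9) / 4 = 25/4 = 6.25
  x̄ = (5, 6.25),  deviation x̄ - mu_0 = (5, 6.25) - (1, 6) = (4, 0.25).

Step 2 — sample covariance matrix, S[i,j] = (1/(n-1)) · Σ_k (x_{k,i} - mean_i) · (x_{k,j} - mean_j), divisor n-1 = 3:
  S[U,U] = ((1)·(1) + (-1)·(-1) + (2)·(2) + (-2)·(-2)) / 3 = 10/3 = 3.3333
  S[U,V] = ((1)·(-0.25) + (-1)·(-3.25) + (2)·(0.75) + (-2)·(2.75)) / 3 = -1/3 = -0.3333
  S[V,V] = ((-0.25)·(-0.25) + (-3.25)·(-3.25) + (0.75)·(0.75) + (2.75)·(2.75)) / 3 = 18.75/3 = 6.25
  S = [[3.3333, -0.3333],
 [-0.3333, 6.25]].

Step 3 — invert S. det(S) = 3.3333·6.25 - (-0.3333)² = 20.7222.
  S^{-1} = (1/det) · [[d, -b], [-b, a]] = [[0.3016, 0.0161],
 [0.0161, 0.1609]].

Step 4 — quadratic form (x̄ - mu_0)^T · S^{-1} · (x̄ - mu_0):
  S^{-1} · (x̄ - mu_0) = (1.2105, 0.1046),
  (x̄ - mu_0)^T · [...] = (4)·(1.2105) + (0.25)·(0.1046) = 4.868.

Step 5 — scale by n: T² = 4 · 4.868 = 19.4718.

T² ≈ 19.4718


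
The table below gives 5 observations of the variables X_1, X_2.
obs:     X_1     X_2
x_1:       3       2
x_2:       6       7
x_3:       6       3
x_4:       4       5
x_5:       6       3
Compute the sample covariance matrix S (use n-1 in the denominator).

Step 1 — column means:
  mean(X_1) = (3 + 6 + 6 + 4 + 6) / 5 = 25/5 = 5
  mean(X_2) = (2 + 7 + 3 + 5 + 3) / 5 = 20/5 = 4

Step 2 — sample covariance S[i,j] = (1/(n-1)) · Σ_k (x_{k,i} - mean_i) · (x_{k,j} - mean_j), with n-1 = 4.
  S[X_1,X_1] = ((-2)·(-2) + (1)·(1) + (1)·(1) + (-1)·(-1) + (1)·(1)) / 4 = 8/4 = 2
  S[X_1,X_2] = ((-2)·(-2) + (1)·(3) + (1)·(-1) + (-1)·(1) + (1)·(-1)) / 4 = 4/4 = 1
  S[X_2,X_2] = ((-2)·(-2) + (3)·(3) + (-1)·(-1) + (1)·(1) + (-1)·(-1)) / 4 = 16/4 = 4

S is symmetric (S[j,i] = S[i,j]). Assembling:

S = [[2, 1],
 [1, 4]]


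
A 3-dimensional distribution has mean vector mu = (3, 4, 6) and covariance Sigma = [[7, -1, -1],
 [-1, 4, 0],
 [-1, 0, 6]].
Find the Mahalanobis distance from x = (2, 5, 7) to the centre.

Step 1 — centre the observation: (x - mu) = (-1, 1, 1).

Step 2 — invert Sigma (cofactor / det for 3×3, or solve directly):
  Sigma^{-1} = [[0.1519, 0.038, 0.0253],
 [0.038, 0.2595, 0.0063],
 [0.0253, 0.0063, 0.1709]].

Step 3 — form the quadratic (x - mu)^T · Sigma^{-1} · (x - mu):
  Sigma^{-1} · (x - mu) = (-0.0886, 0.2278, 0.1519).
  (x - mu)^T · [Sigma^{-1} · (x - mu)] = (-1)·(-0.0886) + (1)·(0.2278) + (1)·(0.1519) = 0.4684.

Step 4 — take square root: d = √(0.4684) ≈ 0.6844.

d(x, mu) = √(0.4684) ≈ 0.6844


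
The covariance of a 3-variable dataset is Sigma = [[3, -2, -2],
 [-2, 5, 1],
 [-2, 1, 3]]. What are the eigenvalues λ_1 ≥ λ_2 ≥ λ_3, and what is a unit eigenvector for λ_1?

Step 1 — characteristic polynomial p(λ) = det(λI - Sigma) = λ³ - tr·λ² + c_1·λ - det, where tr = trace, c_1 = sum of the principal 2×2 minors, det = det(Sigma):
  tr = 3 + 5 + 3 = 11,
  c_1 = (3·5 - (-2)²) + (3·3 - (-2)²) + (5·3 - (1)²) = 11 + 5 + 14 = 30,
  det = 3·(5·3 - (1)²) - (-2)·((-2)·3 - (1)·(-2)) + (-2)·((-2)·(1) - 5·(-2)) = 3·(14) - (-2)·(-4) + (-2)·(8) = 18.
  So p(λ) = λ³ - 11λ² + 30λ - 18.
Step 2 — look for an integer root (rational root theorem: any rational root is an integer divisor of 18). Testing λ = 3:
  p(3) = 27 - 99 + 90 - 18 = 0  ✓
  Dividing out (λ - 3): p(λ) = (λ - 3)(λ² - 8λ + 6).
Step 3 — remaining eigenvalues from the quadratic λ² - 8λ + 6 = 0:
  Δ = 8² - 4·6 = 64 - 24 = 40,  λ = (8 ± √40)/2 = (8 ± 6.3246)/2 ≈ 7.1623 or 0.8377.
  Sorted: λ_1 = 7.1623,  λ_2 = 3,  λ_3 = 0.8377  (check: sum = 11 = tr ✓).

Step 4 — unit eigenvector for λ_1 ≈ 7.1623: v spans the null space of (Sigma - λ_1 I), whose rows are
  r_1 = (-4.1623, -2, -2),  r_2 = (-2, -2.1623, 1),  r_3 = (-2, 1, -4.1623).
  v is orthogonal to every row, so take v ∝ r_1 × r_2 = ((-2)·(1) - (-2)·(-2.1623), (-2)·(-2) - (-4.1623)·(1), (-4.1623)·(-2.1623) - (-2)·(-2)) ≈ (-6.3246, 8.1623, 5).
  Rescale (multiply by -1 so the first nonzero entry is positive): u = (6.3246, -8.1623, -5).
  ||u|| = √((6.3246)² + (-8.1623)² + (-5)²) = √(131.6228) ≈ 11.4727,  v_1 = u/||u|| ≈ (0.5513, -0.7115, -0.4358) (||v_1|| = 1).

λ_1 = 7.1623,  λ_2 = 3,  λ_3 = 0.8377;  v_1 ≈ (0.5513, -0.7115, -0.4358)


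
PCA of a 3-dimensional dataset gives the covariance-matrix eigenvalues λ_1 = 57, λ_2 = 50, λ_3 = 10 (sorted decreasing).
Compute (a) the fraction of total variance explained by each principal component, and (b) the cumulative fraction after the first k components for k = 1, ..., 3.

Step 1 — total variance = trace(Sigma) = Σ λ_i = 57 + 50 + 10 = 117.

Step 2 — fraction explained by component i = λ_i / Σ λ:
  PC1: 57/117 = 0.4872
  PC2: 50/117 = 0.4274
  PC3: 10/117 = 0.0855

Step 3 — cumulative fraction after k components = (λ_1 + ... + λ_k) / Σ λ:
  k = 1: 57/117 = 0.4872
  k = 2: (57 + 50)/117 = 107/117 = 0.9145
  k = 3: (57 + 50 + 10)/117 = 117/117 = 1

Summary (fraction, with percent):

explained: PC1 0.4872 (48.72%), PC2 0.4274 (42.74%), PC3 0.0855 (8.55%);  cumulative: 0.4872, 0.9145, 1


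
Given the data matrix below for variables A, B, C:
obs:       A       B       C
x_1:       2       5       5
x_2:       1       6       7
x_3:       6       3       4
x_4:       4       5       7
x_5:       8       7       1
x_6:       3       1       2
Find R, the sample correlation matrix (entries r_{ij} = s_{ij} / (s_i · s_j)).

Step 1 — column means:
  mean(A) = (2 + 1 + 6 + 4 + 8 + 3) / 6 = 24/6 = 4
  mean(B) = (5 + 6 + 3 + 5 + 7 + 1) / 6 = 27/6 = 4.5
  mean(C) = (5 + 7 + 4 + 7 + 1 + 2) / 6 = 26/6 = 4.3333

Step 2 — sample variances and covariances s[i,j] = (1/(n-1)) · Σ_k (x_{k,i} - mean_i) · (x_{k,j} - mean_j), with n-1 = 5:
  s[A,A] = ((-2)·(-2) + (-3)·(-3) + (2)·(2) + (0)·(0) + (4)·(4) + (-1)·(-1)) / 5 = 34/5 = 6.8
  s[A,B] = ((-2)·(0.5) + (-3)·(1.5) + (2)·(-1.5) + (0)·(0.5) + (4)·(2.5) + (-1)·(-3.5)) / 5 = 5/5 = 1
  s[A,C] = ((-2)·(0.6667) + (-3)·(2.6667) + (2)·(-0.3333) + (0)·(2.6667) + (4)·(-3.3333) + (-1)·(-2.3333)) / 5 = -21/5 = -4.2
  s[B,B] = ((0.5)·(0.5) + (1.5)·(1.5) + (-1.5)·(-1.5) + (0.5)·(0.5) + (2.5)·(2.5) + (-3.5)·(-3.5)) / 5 = 23.5/5 = 4.7
  s[B,C] = ((0.5)·(0.6667) + (1.5)·(2.6667) + (-1.5)·(-0.3333) + (0.5)·(2.6667) + (2.5)·(-3.3333) + (-3.5)·(-2.3333)) / 5 = 6/5 = 1.2
  s[C,C] = ((0.6667)·(0.6667) + (2.6667)·(2.6667) + (-0.3333)·(-0.3333) + (2.6667)·(2.6667) + (-3.3333)·(-3.3333) + (-2.3333)·(-2.3333)) / 5 = 31.3333/5 = 6.2667
  Sample standard deviations s_i = √(s[i,i]):
  s(A) = √(6.8) = 2.6077
  s(B) = √(4.7) = 2.1679
  s(C) = √(6.2667) = 2.5033

Step 3 — r_{ij} = s_{ij} / (s_i · s_j):
  r[A,A] = 1 (diagonal).
  r[A,B] = 1 / (2.6077 · 2.1679) = 1 / 5.6533 = 0.1769
  r[A,C] = -4.2 / (2.6077 · 2.5033) = -4.2 / 6.5279 = -0.6434
  r[B,B] = 1 (diagonal).
  r[B,C] = 1.2 / (2.1679 · 2.5033) = 1.2 / 5.4271 = 0.2211
  r[C,C] = 1 (diagonal).

R is symmetric with unit diagonal. Assembling:

R = [[1, 0.1769, -0.6434],
 [0.1769, 1, 0.2211],
 [-0.6434, 0.2211, 1]]


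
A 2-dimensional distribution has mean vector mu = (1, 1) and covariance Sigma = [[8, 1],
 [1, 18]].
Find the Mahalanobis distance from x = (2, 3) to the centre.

Step 1 — centre the observation: (x - mu) = (1, 2).

Step 2 — invert Sigma. det(Sigma) = 8·18 - (1)² = 143.
  Sigma^{-1} = (1/det) · [[d, -b], [-b, a]] = [[0.1259, -0.007],
 [-0.007, 0.0559]].

Step 3 — form the quadratic (x - mu)^T · Sigma^{-1} · (x - mu):
  Sigma^{-1} · (x - mu) = (0.1119, 0.1049).
  (x - mu)^T · [Sigma^{-1} · (x - mu)] = (1)·(0.1119) + (2)·(0.1049) = 0.3217.

Step 4 — take square root: d = √(0.3217) ≈ 0.5672.

d(x, mu) = √(0.3217) ≈ 0.5672


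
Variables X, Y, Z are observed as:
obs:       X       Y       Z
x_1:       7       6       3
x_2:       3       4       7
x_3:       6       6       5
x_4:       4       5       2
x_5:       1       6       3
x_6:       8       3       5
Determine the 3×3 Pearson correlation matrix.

Step 1 — column means:
  mean(X) = (7 + 3 + 6 + 4 + 1 + 8) / 6 = 29/6 = 4.8333
  mean(Y) = (6 + 4 + 6 + 5 + 6 + 3) / 6 = 30/6 = 5
  mean(Z) = (3 + 7 + 5 + 2 + 3 + 5) / 6 = 25/6 = 4.1667

Step 2 — sample variances and covariances s[i,j] = (1/(n-1)) · Σ_k (x_{k,i} - mean_i) · (x_{k,j} - mean_j), with n-1 = 5:
  s[X,X] = ((2.1667)·(2.1667) + (-1.8333)·(-1.8333) + (1.1667)·(1.1667) + (-0.8333)·(-0.8333) + (-3.8333)·(-3.8333) + (3.1667)·(3.1667)) / 5 = 34.8333/5 = 6.9667
  s[X,Y] = ((2.1667)·(1) + (-1.8333)·(-1) + (1.1667)·(1) + (-0.8333)·(0) + (-3.8333)·(1) + (3.1667)·(-2)) / 5 = -5/5 = -1
  s[X,Z] = ((2.1667)·(-1.1667) + (-1.8333)·(2.8333) + (1.1667)·(0.8333) + (-0.8333)·(-2.1667) + (-3.8333)·(-1.1667) + (3.1667)·(0.8333)) / 5 = 2.1667/5 = 0.4333
  s[Y,Y] = ((1)·(1) + (-1)·(-1) + (1)·(1) + (0)·(0) + (1)·(1) + (-2)·(-2)) / 5 = 8/5 = 1.6
  s[Y,Z] = ((1)·(-1.1667) + (-1)·(2.8333) + (1)·(0.8333) + (0)·(-2.1667) + (1)·(-1.1667) + (-2)·(0.8333)) / 5 = -6/5 = -1.2
  s[Z,Z] = ((-1.1667)·(-1.1667) + (2.8333)·(2.8333) + (0.8333)·(0.8333) + (-2.1667)·(-2.1667) + (-1.1667)·(-1.1667) + (0.8333)·(0.8333)) / 5 = 16.8333/5 = 3.3667
  Sample standard deviations s_i = √(s[i,i]):
  s(X) = √(6.9667) = 2.6394
  s(Y) = √(1.6) = 1.2649
  s(Z) = √(3.3667) = 1.8348

Step 3 — r_{ij} = s_{ij} / (s_i · s_j):
  r[X,X] = 1 (diagonal).
  r[X,Y] = -1 / (2.6394 · 1.2649) = -1 / 3.3387 = -0.2995
  r[X,Z] = 0.4333 / (2.6394 · 1.8348) = 0.4333 / 4.843 = 0.0895
  r[Y,Y] = 1 (diagonal).
  r[Y,Z] = -1.2 / (1.2649 · 1.8348) = -1.2 / 2.3209 = -0.517
  r[Z,Z] = 1 (diagonal).

R is symmetric with unit diagonal. Assembling:

R = [[1, -0.2995, 0.0895],
 [-0.2995, 1, -0.517],
 [0.0895, -0.517, 1]]


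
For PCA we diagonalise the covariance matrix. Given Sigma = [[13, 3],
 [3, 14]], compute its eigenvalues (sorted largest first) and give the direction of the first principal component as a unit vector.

Step 1 — characteristic polynomial of 2×2 Sigma:
  det(Sigma - λI) = λ² - trace · λ + det = 0.
  trace = 13 + 14 = 27, det = 13·14 - (3)² = 173.
Step 2 — discriminant:
  Δ = trace² - 4·det = 729 - 692 = 37.
Step 3 — eigenvalues:
  λ = (trace ± √Δ)/2 = (27 ± 6.0828)/2,
  λ_1 = 16.5414,  λ_2 = 10.4586.

Step 4 — unit eigenvector for λ_1: solve (Sigma - λ_1 I)v = 0. First row:
  (13 - 16.5414)·v_x + (3)·v_y = 0, i.e. (-3.5414)·v_x + (3)·v_y = 0,
  so v ∝ (b, λ_1 - a) = (3, 3.5414) = u.
  ||u|| = √((3)² + (3.5414)²) = √(21.5414) ≈ 4.6413,
  v_1 = u/||u|| ≈ (0.6464, 0.763) (||v_1|| = 1).

λ_1 = 16.5414,  λ_2 = 10.4586;  v_1 ≈ (0.6464, 0.763)


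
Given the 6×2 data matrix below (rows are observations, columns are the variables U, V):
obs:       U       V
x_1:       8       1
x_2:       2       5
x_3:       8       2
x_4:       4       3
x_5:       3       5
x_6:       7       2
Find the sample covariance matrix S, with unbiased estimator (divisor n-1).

Step 1 — column means:
  mean(U) = (8 + 2 + 8 + 4 + 3 + 7) / 6 = 32/6 = 5.3333
  mean(V) = (1 + 5 + 2 + 3 + 5 + 2) / 6 = 18/6 = 3

Step 2 — sample covariance S[i,j] = (1/(n-1)) · Σ_k (x_{k,i} - mean_i) · (x_{k,j} - mean_j), with n-1 = 5.
  S[U,U] = ((2.6667)·(2.6667) + (-3.3333)·(-3.3333) + (2.6667)·(2.6667) + (-1.3333)·(-1.3333) + (-2.3333)·(-2.3333) + (1.6667)·(1.6667)) / 5 = 35.3333/5 = 7.0667
  S[U,V] = ((2.6667)·(-2) + (-3.3333)·(2) + (2.6667)·(-1) + (-1.3333)·(0) + (-2.3333)·(2) + (1.6667)·(-1)) / 5 = -21/5 = -4.2
  S[V,V] = ((-2)·(-2) + (2)·(2) + (-1)·(-1) + (0)·(0) + (2)·(2) + (-1)·(-1)) / 5 = 14/5 = 2.8

S is symmetric (S[j,i] = S[i,j]). Assembling:

S = [[7.0667, -4.2],
 [-4.2, 2.8]]


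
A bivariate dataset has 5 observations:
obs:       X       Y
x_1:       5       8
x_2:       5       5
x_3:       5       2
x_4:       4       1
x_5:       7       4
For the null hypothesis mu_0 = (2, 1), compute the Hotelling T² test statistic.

Step 1 — sample mean vector:
  mean(X) = (5 + 5 + 5 + 4 + 7) / 5 = 26/5 = 5.2
  mean(Y) = (8 + 5 + 2 + 1 + 4) / 5 = 20/5 = 4
  x̄ = (5.2, 4),  deviation x̄ - mu_0 = (5.2, 4) - (2, 1) = (3.2, 3).

Step 2 — sample covariance matrix, S[i,j] = (1/(n-1)) · Σ_k (x_{k,i} - mean_i) · (x_{k,j} - mean_j), divisor n-1 = 4:
  S[X,X] = ((-0.2)·(-0.2) + (-0.2)·(-0.2) + (-0.2)·(-0.2) + (-1.2)·(-1.2) + (1.8)·(1.8)) / 4 = 4.8/4 = 1.2
  S[X,Y] = ((-0.2)·(4) + (-0.2)·(1) + (-0.2)·(-2) + (-1.2)·(-3) + (1.8)·(0)) / 4 = 3/4 = 0.75
  S[Y,Y] = ((4)·(4) + (1)·(1) + (-2)·(-2) + (-3)·(-3) + (0)·(0)) / 4 = 30/4 = 7.5
  S = [[1.2, 0.75],
 [0.75, 7.5]].

Step 3 — invert S. det(S) = 1.2·7.5 - (0.75)² = 8.4375.
  S^{-1} = (1/det) · [[d, -b], [-b, a]] = [[0.8889, -0.0889],
 [-0.0889, 0.1422]].

Step 4 — quadratic form (x̄ - mu_0)^T · S^{-1} · (x̄ - mu_0):
  S^{-1} · (x̄ - mu_0) = (2.5778, 0.1422),
  (x̄ - mu_0)^T · [...] = (3.2)·(2.5778) + (3)·(0.1422) = 8.6756.

Step 5 — scale by n: T² = 5 · 8.6756 = 43.3778.

T² ≈ 43.3778


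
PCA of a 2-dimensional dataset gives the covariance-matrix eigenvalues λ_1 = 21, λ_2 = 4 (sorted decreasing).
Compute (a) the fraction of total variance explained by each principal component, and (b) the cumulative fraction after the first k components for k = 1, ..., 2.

Step 1 — total variance = trace(Sigma) = Σ λ_i = 21 + 4 = 25.

Step 2 — fraction explained by component i = λ_i / Σ λ:
  PC1: 21/25 = 0.84
  PC2: 4/25 = 0.16

Step 3 — cumulative fraction after k components = (λ_1 + ... + λ_k) / Σ λ:
  k = 1: 21/25 = 0.84
  k = 2: (21 + 4)/25 = 25/25 = 1

Summary (fraction, with percent):

explained: PC1 0.84 (84%), PC2 0.16 (16%);  cumulative: 0.84, 1


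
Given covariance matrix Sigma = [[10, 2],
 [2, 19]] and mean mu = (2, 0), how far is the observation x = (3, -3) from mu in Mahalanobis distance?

Step 1 — centre the observation: (x - mu) = (1, -3).

Step 2 — invert Sigma. det(Sigma) = 10·19 - (2)² = 186.
  Sigma^{-1} = (1/det) · [[d, -b], [-b, a]] = [[0.1022, -0.0108],
 [-0.0108, 0.0538]].

Step 3 — form the quadratic (x - mu)^T · Sigma^{-1} · (x - mu):
  Sigma^{-1} · (x - mu) = (0.1344, -0.172).
  (x - mu)^T · [Sigma^{-1} · (x - mu)] = (1)·(0.1344) + (-3)·(-0.172) = 0.6505.

Step 4 — take square root: d = √(0.6505) ≈ 0.8066.

d(x, mu) = √(0.6505) ≈ 0.8066


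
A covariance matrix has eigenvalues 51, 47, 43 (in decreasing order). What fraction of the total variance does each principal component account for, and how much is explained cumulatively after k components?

Step 1 — total variance = trace(Sigma) = Σ λ_i = 51 + 47 + 43 = 141.

Step 2 — fraction explained by component i = λ_i / Σ λ:
  PC1: 51/141 = 0.3617
  PC2: 47/141 = 0.3333
  PC3: 43/141 = 0.305

Step 3 — cumulative fraction after k components = (λ_1 + ... + λ_k) / Σ λ:
  k = 1: 51/141 = 0.3617
  k = 2: (51 + 47)/141 = 98/141 = 0.695
  k = 3: (51 + 47 + 43)/141 = 141/141 = 1

Summary (fraction, with percent):

explained: PC1 0.3617 (36.17%), PC2 0.3333 (33.33%), PC3 0.305 (30.5%);  cumulative: 0.3617, 0.695, 1


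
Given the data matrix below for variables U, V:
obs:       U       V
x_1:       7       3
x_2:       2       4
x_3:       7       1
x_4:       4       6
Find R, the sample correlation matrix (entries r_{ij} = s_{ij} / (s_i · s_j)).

Step 1 — column means:
  mean(U) = (7 + 2 + 7 + 4) / 4 = 20/4 = 5
  mean(V) = (3 + 4 + 1 + 6) / 4 = 14/4 = 3.5

Step 2 — sample variances and covariances s[i,j] = (1/(n-1)) · Σ_k (x_{k,i} - mean_i) · (x_{k,j} - mean_j), with n-1 = 3:
  s[U,U] = ((2)·(2) + (-3)·(-3) + (2)·(2) + (-1)·(-1)) / 3 = 18/3 = 6
  s[U,V] = ((2)·(-0.5) + (-3)·(0.5) + (2)·(-2.5) + (-1)·(2.5)) / 3 = -10/3 = -3.3333
  s[V,V] = ((-0.5)·(-0.5) + (0.5)·(0.5) + (-2.5)·(-2.5) + (2.5)·(2.5)) / 3 = 13/3 = 4.3333
  Sample standard deviations s_i = √(s[i,i]):
  s(U) = √(6) = 2.4495
  s(V) = √(4.3333) = 2.0817

Step 3 — r_{ij} = s_{ij} / (s_i · s_j):
  r[U,U] = 1 (diagonal).
  r[U,V] = -3.3333 / (2.4495 · 2.0817) = -3.3333 / 5.099 = -0.6537
  r[V,V] = 1 (diagonal).

R is symmetric with unit diagonal. Assembling:

R = [[1, -0.6537],
 [-0.6537, 1]]


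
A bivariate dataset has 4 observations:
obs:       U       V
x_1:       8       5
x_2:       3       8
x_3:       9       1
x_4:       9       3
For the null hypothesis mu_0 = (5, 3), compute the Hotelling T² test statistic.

Step 1 — sample mean vector:
  mean(U) = (8 + 3 + 9 + 9) / 4 = 29/4 = 7.25
  mean(V) = (5 + 8 + 1 + 3) / 4 = 17/4 = 4.25
  x̄ = (7.25, 4.25),  deviation x̄ - mu_0 = (7.25, 4.25) - (5, 3) = (2.25, 1.25).

Step 2 — sample covariance matrix, S[i,j] = (1/(n-1)) · Σ_k (x_{k,i} - mean_i) · (x_{k,j} - mean_j), divisor n-1 = 3:
  S[U,U] = ((0.75)·(0.75) + (-4.25)·(-4.25) + (1.75)·(1.75) + (1.75)·(1.75)) / 3 = 24.75/3 = 8.25
  S[U,V] = ((0.75)·(0.75) + (-4.25)·(3.75) + (1.75)·(-3.25) + (1.75)·(-1.25)) / 3 = -23.25/3 = -7.75
  S[V,V] = ((0.75)·(0.75) + (3.75)·(3.75) + (-3.25)·(-3.25) + (-1.25)·(-1.25)) / 3 = 26.75/3 = 8.9167
  S = [[8.25, -7.75],
 [-7.75, 8.9167]].

Step 3 — invert S. det(S) = 8.25·8.9167 - (-7.75)² = 13.5.
  S^{-1} = (1/det) · [[d, -b], [-b, a]] = [[0.6605, 0.5741],
 [0.5741, 0.6111]].

Step 4 — quadratic form (x̄ - mu_0)^T · S^{-1} · (x̄ - mu_0):
  S^{-1} · (x̄ - mu_0) = (2.2037, 2.0556),
  (x̄ - mu_0)^T · [...] = (2.25)·(2.2037) + (1.25)·(2.0556) = 7.5278.

Step 5 — scale by n: T² = 4 · 7.5278 = 30.1111.

T² ≈ 30.1111


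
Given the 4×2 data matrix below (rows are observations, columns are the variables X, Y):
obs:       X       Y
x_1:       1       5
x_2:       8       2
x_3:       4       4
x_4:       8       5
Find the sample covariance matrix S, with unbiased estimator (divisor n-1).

Step 1 — column means:
  mean(X) = (1 + 8 + 4 + 8) / 4 = 21/4 = 5.25
  mean(Y) = (5 + 2 + 4 + 5) / 4 = 16/4 = 4

Step 2 — sample covariance S[i,j] = (1/(n-1)) · Σ_k (x_{k,i} - mean_i) · (x_{k,j} - mean_j), with n-1 = 3.
  S[X,X] = ((-4.25)·(-4.25) + (2.75)·(2.75) + (-1.25)·(-1.25) + (2.75)·(2.75)) / 3 = 34.75/3 = 11.5833
  S[X,Y] = ((-4.25)·(1) + (2.75)·(-2) + (-1.25)·(0) + (2.75)·(1)) / 3 = -7/3 = -2.3333
  S[Y,Y] = ((1)·(1) + (-2)·(-2) + (0)·(0) + (1)·(1)) / 3 = 6/3 = 2

S is symmetric (S[j,i] = S[i,j]). Assembling:

S = [[11.5833, -2.3333],
 [-2.3333, 2]]


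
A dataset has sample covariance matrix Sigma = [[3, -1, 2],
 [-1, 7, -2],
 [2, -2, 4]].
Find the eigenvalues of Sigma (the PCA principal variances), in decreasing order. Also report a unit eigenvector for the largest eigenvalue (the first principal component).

Step 1 — characteristic polynomial p(λ) = det(λI - Sigma) = λ³ - tr·λ² + c_1·λ - det, where tr = trace, c_1 = sum of the principal 2×2 minors, det = det(Sigma):
  tr = 3 + 7 + 4 = 14,
  c_1 = (3·7 - (-1)²) + (3·4 - (2)²) + (7·4 - (-2)²) = 20 + 8 + 24 = 52,
  det = 3·(7·4 - (-2)²) - (-1)·((-1)·4 - (-2)·(2)) + (2)·((-1)·(-2) - 7·(2)) = 3·(24) - (-1)·(0) + (2)·(-12) = 48.
  So p(λ) = λ³ - 14λ² + 52λ - 48.
Step 2 — look for an integer root (rational root theorem: any rational root is an integer divisor of 48). Testing λ = 4:
  p(4) = 64 - 224 + 208 - 48 = 0  ✓
  Dividing out (λ - 4): p(λ) = (λ - 4)(λ² - 10λ + 12).
Step 3 — remaining eigenvalues from the quadratic λ² - 10λ + 12 = 0:
  Δ = 10² - 4·12 = 100 - 48 = 52,  λ = (10 ± √52)/2 = (10 ± 7.2111)/2 ≈ 8.6056 or 1.3944.
  Sorted: λ_1 = 8.6056,  λ_2 = 4,  λ_3 = 1.3944  (check: sum = 14 = tr ✓).

Step 4 — unit eigenvector for λ_1 ≈ 8.6056: v spans the null space of (Sigma - λ_1 I), whose rows are
  r_1 = (-5.6056, -1, 2),  r_2 = (-1, -1.6056, -2),  r_3 = (2, -2, -4.6056).
  v is orthogonal to every row, so take v ∝ r_1 × r_2 = ((-1)·(-2) - (2)·(-1.6056), (2)·(-1) - (-5.6056)·(-2), (-5.6056)·(-1.6056) - (-1)·(-1)) ≈ (5.2111, -13.2111, 8).
  Let u = (5.2111, -13.2111, 8).
  ||u|| = √((5.2111)² + (-13.2111)² + (8)²) = √(265.6888) ≈ 16.3,  v_1 = u/||u|| ≈ (0.3197, -0.8105, 0.4908) (||v_1|| = 1).

λ_1 = 8.6056,  λ_2 = 4,  λ_3 = 1.3944;  v_1 ≈ (0.3197, -0.8105, 0.4908)


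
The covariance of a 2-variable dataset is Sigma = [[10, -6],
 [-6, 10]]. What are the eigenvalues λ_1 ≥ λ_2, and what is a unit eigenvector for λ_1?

Step 1 — characteristic polynomial of 2×2 Sigma:
  det(Sigma - λI) = λ² - trace · λ + det = 0.
  trace = 10 + 10 = 20, det = 10·10 - (-6)² = 64.
Step 2 — discriminant:
  Δ = trace² - 4·det = 400 - 256 = 144.
Step 3 — eigenvalues:
  λ = (trace ± √Δ)/2 = (20 ± 12)/2,
  λ_1 = 16,  λ_2 = 4.

Step 4 — unit eigenvector for λ_1: solve (Sigma - λ_1 I)v = 0. First row:
  (10 - 16)·v_x + (-6)·v_y = 0, i.e. (-6)·v_x + (-6)·v_y = 0,
  so v ∝ (b, λ_1 - a) = (-6, 6); multiply by -1 so the first entry is positive: u = (6, -6).
  ||u|| = √((6)² + (-6)²) = √(72) ≈ 8.4853,
  v_1 = u/||u|| ≈ (0.7071, -0.7071) (||v_1|| = 1).

λ_1 = 16,  λ_2 = 4;  v_1 ≈ (0.7071, -0.7071)


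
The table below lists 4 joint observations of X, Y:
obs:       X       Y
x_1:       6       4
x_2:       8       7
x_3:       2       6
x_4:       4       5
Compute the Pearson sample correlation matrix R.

Step 1 — column means:
  mean(X) = (6 + 8 + 2 + 4) / 4 = 20/4 = 5
  mean(Y) = (4 + 7 + 6 + 5) / 4 = 22/4 = 5.5

Step 2 — sample variances and covariances s[i,j] = (1/(n-1)) · Σ_k (x_{k,i} - mean_i) · (x_{k,j} - mean_j), with n-1 = 3:
  s[X,X] = ((1)·(1) + (3)·(3) + (-3)·(-3) + (-1)·(-1)) / 3 = 20/3 = 6.6667
  s[X,Y] = ((1)·(-1.5) + (3)·(1.5) + (-3)·(0.5) + (-1)·(-0.5)) / 3 = 2/3 = 0.6667
  s[Y,Y] = ((-1.5)·(-1.5) + (1.5)·(1.5) + (0.5)·(0.5) + (-0.5)·(-0.5)) / 3 = 5/3 = 1.6667
  Sample standard deviations s_i = √(s[i,i]):
  s(X) = √(6.6667) = 2.582
  s(Y) = √(1.6667) = 1.291

Step 3 — r_{ij} = s_{ij} / (s_i · s_j):
  r[X,X] = 1 (diagonal).
  r[X,Y] = 0.6667 / (2.582 · 1.291) = 0.6667 / 3.3333 = 0.2
  r[Y,Y] = 1 (diagonal).

R is symmetric with unit diagonal. Assembling:

R = [[1, 0.2],
 [0.2, 1]]


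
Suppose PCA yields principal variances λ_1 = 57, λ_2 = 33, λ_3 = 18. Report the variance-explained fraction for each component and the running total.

Step 1 — total variance = trace(Sigma) = Σ λ_i = 57 + 33 + 18 = 108.

Step 2 — fraction explained by component i = λ_i / Σ λ:
  PC1: 57/108 = 0.5278
  PC2: 33/108 = 0.3056
  PC3: 18/108 = 0.1667

Step 3 — cumulative fraction after k components = (λ_1 + ... + λ_k) / Σ λ:
  k = 1: 57/108 = 0.5278
  k = 2: (57 + 33)/108 = 90/108 = 0.8333
  k = 3: (57 + 33 + 18)/108 = 108/108 = 1

Summary (fraction, with percent):

explained: PC1 0.5278 (52.78%), PC2 0.3056 (30.56%), PC3 0.1667 (16.67%);  cumulative: 0.5278, 0.8333, 1


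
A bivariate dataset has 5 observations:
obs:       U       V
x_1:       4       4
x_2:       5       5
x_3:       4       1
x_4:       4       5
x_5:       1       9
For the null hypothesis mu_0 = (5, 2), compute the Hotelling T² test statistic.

Step 1 — sample mean vector:
  mean(U) = (4 + 5 + 4 + 4 + 1) / 5 = 18/5 = 3.6
  mean(V) = (4 + 5 + 1 + 5 + 9) / 5 = 24/5 = 4.8
  x̄ = (3.6, 4.8),  deviation x̄ - mu_0 = (3.6, 4.8) - (5, 2) = (-1.4, 2.8).

Step 2 — sample covariance matrix, S[i,j] = (1/(n-1)) · Σ_k (x_{k,i} - mean_i) · (x_{k,j} - mean_j), divisor n-1 = 4:
  S[U,U] = ((0.4)·(0.4) + (1.4)·(1.4) + (0.4)·(0.4) + (0.4)·(0.4) + (-2.6)·(-2.6)) / 4 = 9.2/4 = 2.3
  S[U,V] = ((0.4)·(-0.8) + (1.4)·(0.2) + (0.4)·(-3.8) + (0.4)·(0.2) + (-2.6)·(4.2)) / 4 = -12.4/4 = -3.1
  S[V,V] = ((-0.8)·(-0.8) + (0.2)·(0.2) + (-3.8)·(-3.8) + (0.2)·(0.2) + (4.2)·(4.2)) / 4 = 32.8/4 = 8.2
  S = [[2.3, -3.1],
 [-3.1, 8.2]].

Step 3 — invert S. det(S) = 2.3·8.2 - (-3.1)² = 9.25.
  S^{-1} = (1/det) · [[d, -b], [-b, a]] = [[0.8865, 0.3351],
 [0.3351, 0.2486]].

Step 4 — quadratic form (x̄ - mu_0)^T · S^{-1} · (x̄ - mu_0):
  S^{-1} · (x̄ - mu_0) = (-0.3027, 0.227),
  (x̄ - mu_0)^T · [...] = (-1.4)·(-0.3027) + (2.8)·(0.227) = 1.0595.

Step 5 — scale by n: T² = 5 · 1.0595 = 5.2973.

T² ≈ 5.2973


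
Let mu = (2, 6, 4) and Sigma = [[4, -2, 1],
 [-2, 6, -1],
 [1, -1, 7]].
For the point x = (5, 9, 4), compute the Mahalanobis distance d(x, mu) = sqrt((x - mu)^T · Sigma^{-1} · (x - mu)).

Step 1 — centre the observation: (x - mu) = (3, 3, 0).

Step 2 — invert Sigma (cofactor / det for 3×3, or solve directly):
  Sigma^{-1} = [[0.306, 0.097, -0.0299],
 [0.097, 0.2015, 0.0149],
 [-0.0299, 0.0149, 0.1493]].

Step 3 — form the quadratic (x - mu)^T · Sigma^{-1} · (x - mu):
  Sigma^{-1} · (x - mu) = (1.209, 0.8955, -0.0448).
  (x - mu)^T · [Sigma^{-1} · (x - mu)] = (3)·(1.209) + (3)·(0.8955) + (0)·(-0.0448) = 6.3134.

Step 4 — take square root: d = √(6.3134) ≈ 2.5127.

d(x, mu) = √(6.3134) ≈ 2.5127


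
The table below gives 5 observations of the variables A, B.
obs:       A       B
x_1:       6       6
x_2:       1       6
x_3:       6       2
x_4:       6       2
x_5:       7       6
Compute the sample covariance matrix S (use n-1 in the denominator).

Step 1 — column means:
  mean(A) = (6 + 1 + 6 + 6 + 7) / 5 = 26/5 = 5.2
  mean(B) = (6 + 6 + 2 + 2 + 6) / 5 = 22/5 = 4.4

Step 2 — sample covariance S[i,j] = (1/(n-1)) · Σ_k (x_{k,i} - mean_i) · (x_{k,j} - mean_j), with n-1 = 4.
  S[A,A] = ((0.8)·(0.8) + (-4.2)·(-4.2) + (0.8)·(0.8) + (0.8)·(0.8) + (1.8)·(1.8)) / 4 = 22.8/4 = 5.7
  S[A,B] = ((0.8)·(1.6) + (-4.2)·(1.6) + (0.8)·(-2.4) + (0.8)·(-2.4) + (1.8)·(1.6)) / 4 = -6.4/4 = -1.6
  S[B,B] = ((1.6)·(1.6) + (1.6)·(1.6) + (-2.4)·(-2.4) + (-2.4)·(-2.4) + (1.6)·(1.6)) / 4 = 19.2/4 = 4.8

S is symmetric (S[j,i] = S[i,j]). Assembling:

S = [[5.7, -1.6],
 [-1.6, 4.8]]


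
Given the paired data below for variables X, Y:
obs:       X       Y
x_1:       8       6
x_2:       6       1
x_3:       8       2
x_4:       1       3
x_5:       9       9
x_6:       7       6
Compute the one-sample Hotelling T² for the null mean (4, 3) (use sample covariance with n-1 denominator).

Step 1 — sample mean vector:
  mean(X) = (8 + 6 + 8 + 1 + 9 + 7) / 6 = 39/6 = 6.5
  mean(Y) = (6 + 1 + 2 + 3 + 9 + 6) / 6 = 27/6 = 4.5
  x̄ = (6.5, 4.5),  deviation x̄ - mu_0 = (6.5, 4.5) - (4, 3) = (2.5, 1.5).

Step 2 — sample covariance matrix, S[i,j] = (1/(n-1)) · Σ_k (x_{k,i} - mean_i) · (x_{k,j} - mean_j), divisor n-1 = 5:
  S[X,X] = ((1.5)·(1.5) + (-0.5)·(-0.5) + (1.5)·(1.5) + (-5.5)·(-5.5) + (2.5)·(2.5) + (0.5)·(0.5)) / 5 = 41.5/5 = 8.3
  S[X,Y] = ((1.5)·(1.5) + (-0.5)·(-3.5) + (1.5)·(-2.5) + (-5.5)·(-1.5) + (2.5)·(4.5) + (0.5)·(1.5)) / 5 = 20.5/5 = 4.1
  S[Y,Y] = ((1.5)·(1.5) + (-3.5)·(-3.5) + (-2.5)·(-2.5) + (-1.5)·(-1.5) + (4.5)·(4.5) + (1.5)·(1.5)) / 5 = 45.5/5 = 9.1
  S = [[8.3, 4.1],
 [4.1, 9.1]].

Step 3 — invert S. det(S) = 8.3·9.1 - (4.1)² = 58.72.
  S^{-1} = (1/det) · [[d, -b], [-b, a]] = [[0.155, -0.0698],
 [-0.0698, 0.1413]].

Step 4 — quadratic form (x̄ - mu_0)^T · S^{-1} · (x̄ - mu_0):
  S^{-1} · (x̄ - mu_0) = (0.2827, 0.0375),
  (x̄ - mu_0)^T · [...] = (2.5)·(0.2827) + (1.5)·(0.0375) = 0.7629.

Step 5 — scale by n: T² = 6 · 0.7629 = 4.5777.

T² ≈ 4.5777


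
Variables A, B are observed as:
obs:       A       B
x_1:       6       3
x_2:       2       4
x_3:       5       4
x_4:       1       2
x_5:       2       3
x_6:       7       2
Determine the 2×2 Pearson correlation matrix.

Step 1 — column means:
  mean(A) = (6 + 2 + 5 + 1 + 2 + 7) / 6 = 23/6 = 3.8333
  mean(B) = (3 + 4 + 4 + 2 + 3 + 2) / 6 = 18/6 = 3

Step 2 — sample variances and covariances s[i,j] = (1/(n-1)) · Σ_k (x_{k,i} - mean_i) · (x_{k,j} - mean_j), with n-1 = 5:
  s[A,A] = ((2.1667)·(2.1667) + (-1.8333)·(-1.8333) + (1.1667)·(1.1667) + (-2.8333)·(-2.8333) + (-1.8333)·(-1.8333) + (3.1667)·(3.1667)) / 5 = 30.8333/5 = 6.1667
  s[A,B] = ((2.1667)·(0) + (-1.8333)·(1) + (1.1667)·(1) + (-2.8333)·(-1) + (-1.8333)·(0) + (3.1667)·(-1)) / 5 = -1/5 = -0.2
  s[B,B] = ((0)·(0) + (1)·(1) + (1)·(1) + (-1)·(-1) + (0)·(0) + (-1)·(-1)) / 5 = 4/5 = 0.8
  Sample standard deviations s_i = √(s[i,i]):
  s(A) = √(6.1667) = 2.4833
  s(B) = √(0.8) = 0.8944

Step 3 — r_{ij} = s_{ij} / (s_i · s_j):
  r[A,A] = 1 (diagonal).
  r[A,B] = -0.2 / (2.4833 · 0.8944) = -0.2 / 2.2211 = -0.09
  r[B,B] = 1 (diagonal).

R is symmetric with unit diagonal. Assembling:

R = [[1, -0.09],
 [-0.09, 1]]


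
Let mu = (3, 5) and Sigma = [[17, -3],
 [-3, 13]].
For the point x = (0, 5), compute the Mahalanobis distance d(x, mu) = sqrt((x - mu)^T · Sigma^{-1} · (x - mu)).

Step 1 — centre the observation: (x - mu) = (-3, 0).

Step 2 — invert Sigma. det(Sigma) = 17·13 - (-3)² = 212.
  Sigma^{-1} = (1/det) · [[d, -b], [-b, a]] = [[0.0613, 0.0142],
 [0.0142, 0.0802]].

Step 3 — form the quadratic (x - mu)^T · Sigma^{-1} · (x - mu):
  Sigma^{-1} · (x - mu) = (-0.184, -0.0425).
  (x - mu)^T · [Sigma^{-1} · (x - mu)] = (-3)·(-0.184) + (0)·(-0.0425) = 0.5519.

Step 4 — take square root: d = √(0.5519) ≈ 0.7429.

d(x, mu) = √(0.5519) ≈ 0.7429


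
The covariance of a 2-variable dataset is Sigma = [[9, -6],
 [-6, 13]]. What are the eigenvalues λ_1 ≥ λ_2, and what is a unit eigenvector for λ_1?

Step 1 — characteristic polynomial of 2×2 Sigma:
  det(Sigma - λI) = λ² - trace · λ + det = 0.
  trace = 9 + 13 = 22, det = 9·13 - (-6)² = 81.
Step 2 — discriminant:
  Δ = trace² - 4·det = 484 - 324 = 160.
Step 3 — eigenvalues:
  λ = (trace ± √Δ)/2 = (22 ± 12.6491)/2,
  λ_1 = 17.3246,  λ_2 = 4.6754.

Step 4 — unit eigenvector for λ_1: solve (Sigma - λ_1 I)v = 0. First row:
  (9 - 17.3246)·v_x + (-6)·v_y = 0, i.e. (-8.3246)·v_x + (-6)·v_y = 0,
  so v ∝ (b, λ_1 - a) = (-6, 8.3246); multiply by -1 so the first entry is positive: u = (6, -8.3246).
  ||u|| = √((6)² + (-8.3246)²) = √(105.2982) ≈ 10.2615,
  v_1 = u/||u|| ≈ (0.5847, -0.8112) (||v_1|| = 1).

λ_1 = 17.3246,  λ_2 = 4.6754;  v_1 ≈ (0.5847, -0.8112)


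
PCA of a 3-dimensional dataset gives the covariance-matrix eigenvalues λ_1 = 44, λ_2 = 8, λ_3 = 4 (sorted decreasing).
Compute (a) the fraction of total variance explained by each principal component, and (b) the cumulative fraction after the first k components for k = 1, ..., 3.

Step 1 — total variance = trace(Sigma) = Σ λ_i = 44 + 8 + 4 = 56.

Step 2 — fraction explained by component i = λ_i / Σ λ:
  PC1: 44/56 = 0.7857
  PC2: 8/56 = 0.1429
  PC3: 4/56 = 0.0714

Step 3 — cumulative fraction after k components = (λ_1 + ... + λ_k) / Σ λ:
  k = 1: 44/56 = 0.7857
  k = 2: (44 + 8)/56 = 52/56 = 0.9286
  k = 3: (44 + 8 + 4)/56 = 56/56 = 1

Summary (fraction, with percent):

explained: PC1 0.7857 (78.57%), PC2 0.1429 (14.29%), PC3 0.0714 (7.14%);  cumulative: 0.7857, 0.9286, 1


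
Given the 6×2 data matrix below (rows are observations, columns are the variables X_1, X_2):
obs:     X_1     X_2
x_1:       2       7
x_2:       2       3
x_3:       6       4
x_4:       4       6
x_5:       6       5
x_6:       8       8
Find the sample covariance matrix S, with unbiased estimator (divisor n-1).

Step 1 — column means:
  mean(X_1) = (2 + 2 + 6 + 4 + 6 + 8) / 6 = 28/6 = 4.6667
  mean(X_2) = (7 + 3 + 4 + 6 + 5 + 8) / 6 = 33/6 = 5.5

Step 2 — sample covariance S[i,j] = (1/(n-1)) · Σ_k (x_{k,i} - mean_i) · (x_{k,j} - mean_j), with n-1 = 5.
  S[X_1,X_1] = ((-2.6667)·(-2.6667) + (-2.6667)·(-2.6667) + (1.3333)·(1.3333) + (-0.6667)·(-0.6667) + (1.3333)·(1.3333) + (3.3333)·(3.3333)) / 5 = 29.3333/5 = 5.8667
  S[X_1,X_2] = ((-2.6667)·(1.5) + (-2.6667)·(-2.5) + (1.3333)·(-1.5) + (-0.6667)·(0.5) + (1.3333)·(-0.5) + (3.3333)·(2.5)) / 5 = 8/5 = 1.6
  S[X_2,X_2] = ((1.5)·(1.5) + (-2.5)·(-2.5) + (-1.5)·(-1.5) + (0.5)·(0.5) + (-0.5)·(-0.5) + (2.5)·(2.5)) / 5 = 17.5/5 = 3.5

S is symmetric (S[j,i] = S[i,j]). Assembling:

S = [[5.8667, 1.6],
 [1.6, 3.5]]


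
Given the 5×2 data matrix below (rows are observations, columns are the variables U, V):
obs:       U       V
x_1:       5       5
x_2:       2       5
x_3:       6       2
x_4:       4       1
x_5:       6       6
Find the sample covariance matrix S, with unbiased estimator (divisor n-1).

Step 1 — column means:
  mean(U) = (5 + 2 + 6 + 4 + 6) / 5 = 23/5 = 4.6
  mean(V) = (5 + 5 + 2 + 1 + 6) / 5 = 19/5 = 3.8

Step 2 — sample covariance S[i,j] = (1/(n-1)) · Σ_k (x_{k,i} - mean_i) · (x_{k,j} - mean_j), with n-1 = 4.
  S[U,U] = ((0.4)·(0.4) + (-2.6)·(-2.6) + (1.4)·(1.4) + (-0.6)·(-0.6) + (1.4)·(1.4)) / 4 = 11.2/4 = 2.8
  S[U,V] = ((0.4)·(1.2) + (-2.6)·(1.2) + (1.4)·(-1.8) + (-0.6)·(-2.8) + (1.4)·(2.2)) / 4 = -0.4/4 = -0.1
  S[V,V] = ((1.2)·(1.2) + (1.2)·(1.2) + (-1.8)·(-1.8) + (-2.8)·(-2.8) + (2.2)·(2.2)) / 4 = 18.8/4 = 4.7

S is symmetric (S[j,i] = S[i,j]). Assembling:

S = [[2.8, -0.1],
 [-0.1, 4.7]]


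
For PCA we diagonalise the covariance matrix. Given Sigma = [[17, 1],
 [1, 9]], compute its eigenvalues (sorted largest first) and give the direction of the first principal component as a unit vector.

Step 1 — characteristic polynomial of 2×2 Sigma:
  det(Sigma - λI) = λ² - trace · λ + det = 0.
  trace = 17 + 9 = 26, det = 17·9 - (1)² = 152.
Step 2 — discriminant:
  Δ = trace² - 4·det = 676 - 608 = 68.
Step 3 — eigenvalues:
  λ = (trace ± √Δ)/2 = (26 ± 8.2462)/2,
  λ_1 = 17.1231,  λ_2 = 8.8769.

Step 4 — unit eigenvector for λ_1: solve (Sigma - λ_1 I)v = 0. First row:
  (17 - 17.1231)·v_x + (1)·v_y = 0, i.e. (-0.1231)·v_x + (1)·v_y = 0,
  so v ∝ (b, λ_1 - a) = (1, 0.1231) = u.
  ||u|| = √((1)² + (0.1231)²) = √(1.0152) ≈ 1.0075,
  v_1 = u/||u|| ≈ (0.9925, 0.1222) (||v_1|| = 1).

λ_1 = 17.1231,  λ_2 = 8.8769;  v_1 ≈ (0.9925, 0.1222)


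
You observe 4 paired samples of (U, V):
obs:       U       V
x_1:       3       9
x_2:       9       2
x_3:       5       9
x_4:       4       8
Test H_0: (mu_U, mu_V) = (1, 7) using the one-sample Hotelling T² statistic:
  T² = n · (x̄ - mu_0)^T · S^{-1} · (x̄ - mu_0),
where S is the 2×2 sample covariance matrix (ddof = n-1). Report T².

Step 1 — sample mean vector:
  mean(U) = (3 + 9 + 5 + 4) / 4 = 21/4 = 5.25
  mean(V) = (9 + 2 + 9 + 8) / 4 = 28/4 = 7
  x̄ = (5.25, 7),  deviation x̄ - mu_0 = (5.25, 7) - (1, 7) = (4.25, 0).

Step 2 — sample covariance matrix, S[i,j] = (1/(n-1)) · Σ_k (x_{k,i} - mean_i) · (x_{k,j} - mean_j), divisor n-1 = 3:
  S[U,U] = ((-2.25)·(-2.25) + (3.75)·(3.75) + (-0.25)·(-0.25) + (-1.25)·(-1.25)) / 3 = 20.75/3 = 6.9167
  S[U,V] = ((-2.25)·(2) + (3.75)·(-5) + (-0.25)·(2) + (-1.25)·(1)) / 3 = -25/3 = -8.3333
  S[V,V] = ((2)·(2) + (-5)·(-5) + (2)·(2) + (1)·(1)) / 3 = 34/3 = 11.3333
  S = [[6.9167, -8.3333],
 [-8.3333, 11.3333]].

Step 3 — invert S. det(S) = 6.9167·11.3333 - (-8.3333)² = 8.9444.
  S^{-1} = (1/det) · [[d, -b], [-b, a]] = [[1.2671, 0.9317],
 [0.9317, 0.7733]].

Step 4 — quadratic form (x̄ - mu_0)^T · S^{-1} · (x̄ - mu_0):
  S^{-1} · (x̄ - mu_0) = (5.3851, 3.9596),
  (x̄ - mu_0)^T · [...] = (4.25)·(5.3851) + (0)·(3.9596) = 22.8866.

Step 5 — scale by n: T² = 4 · 22.8866 = 91.5466.

T² ≈ 91.5466
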